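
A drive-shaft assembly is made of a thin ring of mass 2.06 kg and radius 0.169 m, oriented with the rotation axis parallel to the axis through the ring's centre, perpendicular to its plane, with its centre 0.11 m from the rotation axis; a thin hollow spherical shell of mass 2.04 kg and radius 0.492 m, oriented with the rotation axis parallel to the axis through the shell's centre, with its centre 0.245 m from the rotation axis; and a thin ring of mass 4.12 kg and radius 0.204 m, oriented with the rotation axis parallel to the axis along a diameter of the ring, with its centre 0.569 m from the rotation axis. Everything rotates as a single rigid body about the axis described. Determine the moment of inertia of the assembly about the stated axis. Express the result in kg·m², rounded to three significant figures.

1.96

Thin ring: I_cm = MR² = (2.06)(0.169)² = 0.058836 kg·m²; centre at d = 0.11 m, so the parallel axis theorem gives I = 0.058836 + (2.06)(0.11)² = 0.083762 kg·m².
Spherical shell: I_cm = (2/3)MR² = (2/3)(2.04)(0.492)² = 0.32921 kg·m²; centre at d = 0.245 m, so the parallel axis theorem gives I = 0.32921 + (2.04)(0.245)² = 0.45166 kg·m².
Thin ring: I_cm = (1/2)MR² = (1/2)(4.12)(0.204)² = 0.085729 kg·m²; centre at d = 0.569 m, so the parallel axis theorem gives I = 0.085729 + (4.12)(0.569)² = 1.4196 kg·m².
Total I = 0.083762 + 0.45166 + 1.4196 = 1.955 kg·m².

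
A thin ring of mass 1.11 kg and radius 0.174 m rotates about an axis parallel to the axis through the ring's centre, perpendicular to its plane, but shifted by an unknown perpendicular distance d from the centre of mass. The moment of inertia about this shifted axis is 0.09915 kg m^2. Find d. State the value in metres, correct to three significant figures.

0.243

About the centre-of-mass axis, I_cm = MR² = (1.11)(0.174)² = 0.033606 kg m^2.
Parallel axis theorem: I = I_cm + Md², so Md² = 0.09915 − 0.033606 = 0.065544 kg m^2.
d = √(0.065544 / 1.11) = 0.243 m.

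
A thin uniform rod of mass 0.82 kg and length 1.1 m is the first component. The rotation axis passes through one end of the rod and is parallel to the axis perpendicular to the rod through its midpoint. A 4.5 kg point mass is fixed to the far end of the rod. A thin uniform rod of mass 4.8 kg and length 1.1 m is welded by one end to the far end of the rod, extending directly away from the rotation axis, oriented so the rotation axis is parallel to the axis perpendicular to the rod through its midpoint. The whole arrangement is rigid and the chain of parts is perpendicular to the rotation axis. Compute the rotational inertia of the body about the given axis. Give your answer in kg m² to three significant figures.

19.3

Thin rod: I_cm = (1/12)ML² = (1/12)(0.82)(1.1)² = 0.082683 kg m²; centre at d = 0.55 m, so I = I_cm + Md² gives I = 0.082683 + (0.82)(0.55)² = 0.33073 kg m².
Point mass: I_cm = 0; centre at d = 0.55 + 0.55 = 1.1 m, so I = I_cm + Md² gives I = 0 + (4.5)(1.1)² = 5.445 kg m².
Thin rod: I_cm = (1/12)ML² = (1/12)(4.8)(1.1)² = 0.484 kg m²; centre at d = 0.55 + 0.55 + 0.55 = 1.65 m, so I = I_cm + Md² gives I = 0.484 + (4.8)(1.65)² = 13.552 kg m².
Total I = 0.33073 + 5.445 + 13.552 = 19.328 kg m².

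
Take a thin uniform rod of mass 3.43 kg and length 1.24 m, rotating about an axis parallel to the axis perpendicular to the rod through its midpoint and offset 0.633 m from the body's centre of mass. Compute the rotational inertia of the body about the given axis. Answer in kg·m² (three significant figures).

1.81

I_cm = (1/12)ML² = (1/12)(3.43)(1.24)² = 0.4395 kg·m²; centre at d = 0.633 m, so the parallel axis theorem gives I = 0.4395 + (3.43)(0.633)² = 1.8139 kg·m².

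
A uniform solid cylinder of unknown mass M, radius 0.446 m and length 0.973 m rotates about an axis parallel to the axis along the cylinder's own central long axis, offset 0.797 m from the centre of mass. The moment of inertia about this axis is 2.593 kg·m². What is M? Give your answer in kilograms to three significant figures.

I = I_cm + Md² = (1/2)MR² + Md² = M·[0.5·(0.446)² + (0.797)²] = M·0.73467.
So M = 2.593 / 0.73467 = 3.5295 kg.

3.53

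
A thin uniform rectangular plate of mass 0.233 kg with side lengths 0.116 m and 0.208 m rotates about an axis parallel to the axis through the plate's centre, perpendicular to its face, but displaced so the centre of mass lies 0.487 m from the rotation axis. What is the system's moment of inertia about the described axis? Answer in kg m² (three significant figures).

0.0564

I_cm = (1/12)M(a²+b²) = (1/12)(0.233)[(0.116)² + (0.208)²] = 0.0011013 kg m²; centre at d = 0.487 m, so I = I_cm + Md² gives I = 0.0011013 + (0.233)(0.487)² = 0.056362 kg m².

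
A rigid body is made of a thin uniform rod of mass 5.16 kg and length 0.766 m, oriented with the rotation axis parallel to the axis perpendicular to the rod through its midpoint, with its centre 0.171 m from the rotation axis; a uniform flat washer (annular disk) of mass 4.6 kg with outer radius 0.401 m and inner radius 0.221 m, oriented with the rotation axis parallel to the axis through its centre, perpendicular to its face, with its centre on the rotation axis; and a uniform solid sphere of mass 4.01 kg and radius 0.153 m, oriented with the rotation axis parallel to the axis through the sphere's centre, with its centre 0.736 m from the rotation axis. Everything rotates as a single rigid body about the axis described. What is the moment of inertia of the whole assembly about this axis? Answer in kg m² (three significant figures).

Thin rod: I_cm = (1/12)ML² = (1/12)(5.16)(0.766)² = 0.25231 kg m²; centre at d = 0.171 m, so I = I_cm + Md² gives I = 0.25231 + (5.16)(0.171)² = 0.40319 kg m².
Annular disk: I_cm = (1/2)M(R²+r²) = (1/2)(4.6)[(0.401)² + (0.221)²] = 0.48218 kg m²; axis through the centre, so I = 0.48218 kg m².
Solid sphere: I_cm = (2/5)MR² = (2/5)(4.01)(0.153)² = 0.037548 kg m²; centre at d = 0.736 m, so I = I_cm + Md² gives I = 0.037548 + (4.01)(0.736)² = 2.2097 kg m².
Total I = 0.40319 + 0.48218 + 2.2097 = 3.0951 kg m².

3.10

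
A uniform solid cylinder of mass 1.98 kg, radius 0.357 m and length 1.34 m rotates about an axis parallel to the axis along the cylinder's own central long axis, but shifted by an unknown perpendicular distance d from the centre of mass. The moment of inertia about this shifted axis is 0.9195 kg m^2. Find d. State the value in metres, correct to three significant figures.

0.633

About the centre-of-mass axis, I_cm = (1/2)MR² = (1/2)(1.98)(0.357)² = 0.12617 kg m^2.
Parallel axis theorem: I = I_cm + Md², so Md² = 0.9195 − 0.12617 = 0.79333 kg m^2.
d = √(0.79333 / 1.98) = 0.63298 m.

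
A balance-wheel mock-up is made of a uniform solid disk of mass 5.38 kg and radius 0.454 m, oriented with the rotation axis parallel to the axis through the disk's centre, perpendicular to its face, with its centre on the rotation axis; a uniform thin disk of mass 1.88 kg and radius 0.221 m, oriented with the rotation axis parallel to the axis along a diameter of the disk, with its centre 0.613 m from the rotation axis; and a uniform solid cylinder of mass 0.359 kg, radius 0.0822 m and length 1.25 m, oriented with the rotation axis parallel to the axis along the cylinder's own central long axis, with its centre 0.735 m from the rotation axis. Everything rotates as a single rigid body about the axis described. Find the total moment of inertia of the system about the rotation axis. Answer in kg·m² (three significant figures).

1.48

Solid disk: I_cm = (1/2)MR² = (1/2)(5.38)(0.454)² = 0.55445 kg·m²; axis through the centre, so I = 0.55445 kg·m².
Thin disk: I_cm = (1/4)MR² = (1/4)(1.88)(0.221)² = 0.022955 kg·m²; centre at d = 0.613 m, so I = I_cm + Md² gives I = 0.022955 + (1.88)(0.613)² = 0.7294 kg·m².
Solid cylinder: I_cm = (1/2)MR² = (1/2)(0.359)(0.0822)² = 0.0012129 kg·m²; centre at d = 0.735 m, so I = I_cm + Md² gives I = 0.0012129 + (0.359)(0.735)² = 0.19515 kg·m².
Total I = 0.55445 + 0.7294 + 0.19515 = 1.479 kg·m².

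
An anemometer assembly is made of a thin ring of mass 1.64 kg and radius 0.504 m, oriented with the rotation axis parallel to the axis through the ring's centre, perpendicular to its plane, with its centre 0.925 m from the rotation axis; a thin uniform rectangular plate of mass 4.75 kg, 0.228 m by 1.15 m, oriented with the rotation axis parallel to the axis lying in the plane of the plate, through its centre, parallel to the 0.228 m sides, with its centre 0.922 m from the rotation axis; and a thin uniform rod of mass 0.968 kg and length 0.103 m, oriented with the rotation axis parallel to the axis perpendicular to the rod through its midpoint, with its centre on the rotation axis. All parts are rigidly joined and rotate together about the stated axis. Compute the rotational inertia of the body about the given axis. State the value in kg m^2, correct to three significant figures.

Thin ring: I_cm = MR² = (1.64)(0.504)² = 0.41659 kg m^2; centre at d = 0.925 m, so the parallel axis theorem gives I = 0.41659 + (1.64)(0.925)² = 1.8198 kg m^2.
Rectangular plate: I_cm = (1/12)Mb² = (1/12)(4.75)(1.15)² = 0.52349 kg m^2; centre at d = 0.922 m, so the parallel axis theorem gives I = 0.52349 + (4.75)(0.922)² = 4.5614 kg m^2.
Thin rod: I_cm = (1/12)ML² = (1/12)(0.968)(0.103)² = 0.00085579 kg m^2; axis through the centre, so I = 0.00085579 kg m^2.
Total I = 1.8198 + 4.5614 + 0.00085579 = 6.3821 kg m^2.

6.38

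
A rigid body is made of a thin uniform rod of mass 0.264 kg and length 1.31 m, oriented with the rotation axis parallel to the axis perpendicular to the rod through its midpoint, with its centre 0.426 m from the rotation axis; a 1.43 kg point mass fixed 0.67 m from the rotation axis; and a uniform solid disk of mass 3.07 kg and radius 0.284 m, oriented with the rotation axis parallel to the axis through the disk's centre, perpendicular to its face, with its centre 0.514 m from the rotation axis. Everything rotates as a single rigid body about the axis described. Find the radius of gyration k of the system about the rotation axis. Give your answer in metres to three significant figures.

0.591

Thin rod: I_cm = (1/12)ML² = (1/12)(0.264)(1.31)² = 0.037754 kg m²; centre at d = 0.426 m, so the parallel axis theorem gives I = 0.037754 + (0.264)(0.426)² = 0.085664 kg m².
Point mass: I_cm = 0; centre at d = 0.67 m, so the parallel axis theorem gives I = 0 + (1.43)(0.67)² = 0.64193 kg m².
Solid disk: I_cm = (1/2)MR² = (1/2)(3.07)(0.284)² = 0.12381 kg m²; centre at d = 0.514 m, so the parallel axis theorem gives I = 0.12381 + (3.07)(0.514)² = 0.93489 kg m².
Total I = 1.6625 kg m²; total mass M = 4.764 kg.
k = √(I/M) = √(1.6625/4.764) = 0.59073 m.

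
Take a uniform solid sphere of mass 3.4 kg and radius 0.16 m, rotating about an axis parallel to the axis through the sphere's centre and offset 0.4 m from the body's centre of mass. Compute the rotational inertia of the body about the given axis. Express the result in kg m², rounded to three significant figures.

0.579

I_cm = (2/5)MR² = (2/5)(3.4)(0.16)² = 0.034816 kg m²; centre at d = 0.4 m, so I = I_cm + Md² gives I = 0.034816 + (3.4)(0.4)² = 0.57882 kg m².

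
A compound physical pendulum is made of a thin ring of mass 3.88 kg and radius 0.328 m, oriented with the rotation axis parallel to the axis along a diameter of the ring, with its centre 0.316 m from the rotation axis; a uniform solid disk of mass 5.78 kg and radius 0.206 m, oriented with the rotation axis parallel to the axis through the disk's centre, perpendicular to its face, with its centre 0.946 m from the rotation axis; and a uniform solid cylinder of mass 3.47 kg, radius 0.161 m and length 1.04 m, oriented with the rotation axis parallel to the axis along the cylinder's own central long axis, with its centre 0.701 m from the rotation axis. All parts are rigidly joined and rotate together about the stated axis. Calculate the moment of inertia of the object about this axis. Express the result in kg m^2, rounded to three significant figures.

Thin ring: I_cm = (1/2)MR² = (1/2)(3.88)(0.328)² = 0.20871 kg m^2; centre at d = 0.316 m, so the parallel axis theorem gives I = 0.20871 + (3.88)(0.316)² = 0.59615 kg m^2.
Solid disk: I_cm = (1/2)MR² = (1/2)(5.78)(0.206)² = 0.12264 kg m^2; centre at d = 0.946 m, so the parallel axis theorem gives I = 0.12264 + (5.78)(0.946)² = 5.2953 kg m^2.
Solid cylinder: I_cm = (1/2)MR² = (1/2)(3.47)(0.161)² = 0.044973 kg m^2; centre at d = 0.701 m, so the parallel axis theorem gives I = 0.044973 + (3.47)(0.701)² = 1.7501 kg m^2.
Total I = 0.59615 + 5.2953 + 1.7501 = 7.6415 kg m^2.

7.64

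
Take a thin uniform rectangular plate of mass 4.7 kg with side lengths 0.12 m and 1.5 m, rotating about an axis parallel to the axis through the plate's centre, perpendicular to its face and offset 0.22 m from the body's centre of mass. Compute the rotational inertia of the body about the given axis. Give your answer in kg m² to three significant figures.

I_cm = (1/12)M(a²+b²) = (1/12)(4.7)[(0.12)² + (1.5)²] = 0.88689 kg m²; centre at d = 0.22 m, so the parallel axis theorem gives I = 0.88689 + (4.7)(0.22)² = 1.1144 kg m².

1.11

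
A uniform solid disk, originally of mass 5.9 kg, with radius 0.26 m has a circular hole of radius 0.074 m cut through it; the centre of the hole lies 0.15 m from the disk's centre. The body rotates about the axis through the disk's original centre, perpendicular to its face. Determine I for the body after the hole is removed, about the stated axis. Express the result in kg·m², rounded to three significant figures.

Unpierced body about its centre: I₀ = (1/2)MR² = (1/2)(5.9)(0.26)² = 0.19942 kg·m².
The removed disk has mass m = M·(r/R)² = (5.9)(0.074/0.26)² = 0.47793 kg (same uniform areal density).
Its moment of inertia about the rotation axis (parallel-axis theorem): I_hole = (1/2)mr² + md² = (1/2)(0.47793)(0.074)² + (0.47793)(0.15)² = 0.012062 kg·m².
Treating the hole as negative mass, I = I₀ − I_hole = 0.19942 − 0.012062 = 0.18736 kg·m².

0.187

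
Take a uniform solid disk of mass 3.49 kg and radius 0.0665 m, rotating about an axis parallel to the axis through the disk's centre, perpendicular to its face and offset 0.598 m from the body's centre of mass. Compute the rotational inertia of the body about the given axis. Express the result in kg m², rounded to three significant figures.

I_cm = (1/2)MR² = (1/2)(3.49)(0.0665)² = 0.0077168 kg m²; centre at d = 0.598 m, so I = I_cm + Md² gives I = 0.0077168 + (3.49)(0.598)² = 1.2558 kg m².

1.26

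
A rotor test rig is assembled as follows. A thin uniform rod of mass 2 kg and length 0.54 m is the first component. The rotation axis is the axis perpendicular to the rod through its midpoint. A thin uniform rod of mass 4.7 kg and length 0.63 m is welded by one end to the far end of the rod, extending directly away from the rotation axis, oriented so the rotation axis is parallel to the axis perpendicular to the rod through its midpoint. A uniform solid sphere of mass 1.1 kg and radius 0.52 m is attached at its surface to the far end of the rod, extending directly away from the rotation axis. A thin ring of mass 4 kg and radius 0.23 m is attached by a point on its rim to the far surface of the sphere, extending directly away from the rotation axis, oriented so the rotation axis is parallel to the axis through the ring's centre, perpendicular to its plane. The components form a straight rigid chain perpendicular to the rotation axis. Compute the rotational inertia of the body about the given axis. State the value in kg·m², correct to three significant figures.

23.2

Thin rod: I_cm = (1/12)ML² = (1/12)(2)(0.54)² = 0.0486 kg·m²; axis through the centre, so I = 0.0486 kg·m².
Thin rod: I_cm = (1/12)ML² = (1/12)(4.7)(0.63)² = 0.15545 kg·m²; centre at d = 0.27 + 0.315 = 0.585 m, so I = I_cm + Md² gives I = 0.15545 + (4.7)(0.585)² = 1.7639 kg·m².
Solid sphere: I_cm = (2/5)MR² = (2/5)(1.1)(0.52)² = 0.11898 kg·m²; centre at d = 0.27 + 0.315 + 0.315 + 0.52 = 1.42 m, so I = I_cm + Md² gives I = 0.11898 + (1.1)(1.42)² = 2.337 kg·m².
Thin ring: I_cm = MR² = (4)(0.23)² = 0.2116 kg·m²; centre at d = 0.27 + 0.315 + 0.315 + 0.52 + 0.52 + 0.23 = 2.17 m, so I = I_cm + Md² gives I = 0.2116 + (4)(2.17)² = 19.047 kg·m².
Total I = 0.0486 + 1.7639 + 2.337 + 19.047 = 23.197 kg·m².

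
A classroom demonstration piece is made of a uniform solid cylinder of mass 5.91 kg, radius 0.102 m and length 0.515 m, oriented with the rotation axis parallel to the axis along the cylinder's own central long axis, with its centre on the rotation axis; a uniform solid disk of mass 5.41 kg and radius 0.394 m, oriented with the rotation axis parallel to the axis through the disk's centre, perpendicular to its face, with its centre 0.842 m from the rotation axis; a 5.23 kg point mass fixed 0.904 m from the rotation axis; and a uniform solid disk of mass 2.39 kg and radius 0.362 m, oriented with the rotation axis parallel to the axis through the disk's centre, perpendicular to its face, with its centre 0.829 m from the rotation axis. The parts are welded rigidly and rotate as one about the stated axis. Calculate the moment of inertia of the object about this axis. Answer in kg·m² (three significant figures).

Solid cylinder: I_cm = (1/2)MR² = (1/2)(5.91)(0.102)² = 0.030744 kg·m²; axis through the centre, so I = 0.030744 kg·m².
Solid disk: I_cm = (1/2)MR² = (1/2)(5.41)(0.394)² = 0.41991 kg·m²; centre at d = 0.842 m, so the parallel axis theorem gives I = 0.41991 + (5.41)(0.842)² = 4.2554 kg·m².
Point mass: I_cm = 0; centre at d = 0.904 m, so the parallel axis theorem gives I = 0 + (5.23)(0.904)² = 4.274 kg·m².
Solid disk: I_cm = (1/2)MR² = (1/2)(2.39)(0.362)² = 0.1566 kg·m²; centre at d = 0.829 m, so the parallel axis theorem gives I = 0.1566 + (2.39)(0.829)² = 1.7991 kg·m².
Total I = 0.030744 + 4.2554 + 4.274 + 1.7991 = 10.359 kg·m².

10.4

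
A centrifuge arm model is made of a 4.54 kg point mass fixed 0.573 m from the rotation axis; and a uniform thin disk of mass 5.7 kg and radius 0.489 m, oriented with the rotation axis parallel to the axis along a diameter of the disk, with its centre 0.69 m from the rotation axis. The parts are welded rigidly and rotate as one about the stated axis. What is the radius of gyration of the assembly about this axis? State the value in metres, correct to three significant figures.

Point mass: I_cm = 0; centre at d = 0.573 m, so the parallel axis theorem gives I = 0 + (4.54)(0.573)² = 1.4906 kg m^2.
Thin disk: I_cm = (1/4)MR² = (1/4)(5.7)(0.489)² = 0.34075 kg m^2; centre at d = 0.69 m, so the parallel axis theorem gives I = 0.34075 + (5.7)(0.69)² = 3.0545 kg m^2.
Total I = 4.5451 kg m^2; total mass M = 10.24 kg.
k = √(I/M) = √(4.5451/10.24) = 0.66623 m.

0.666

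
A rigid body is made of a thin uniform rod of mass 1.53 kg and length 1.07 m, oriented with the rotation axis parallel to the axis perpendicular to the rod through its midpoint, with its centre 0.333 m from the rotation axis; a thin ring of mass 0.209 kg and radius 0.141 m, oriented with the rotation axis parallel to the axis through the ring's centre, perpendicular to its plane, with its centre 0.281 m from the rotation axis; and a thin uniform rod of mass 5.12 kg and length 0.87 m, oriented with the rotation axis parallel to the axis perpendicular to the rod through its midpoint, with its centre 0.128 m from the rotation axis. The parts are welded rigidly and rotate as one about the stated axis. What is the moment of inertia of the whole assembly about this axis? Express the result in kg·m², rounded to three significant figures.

0.743

Thin rod: I_cm = (1/12)ML² = (1/12)(1.53)(1.07)² = 0.14597 kg·m²; centre at d = 0.333 m, so I = I_cm + Md² gives I = 0.14597 + (1.53)(0.333)² = 0.31563 kg·m².
Thin ring: I_cm = MR² = (0.209)(0.141)² = 0.0041551 kg·m²; centre at d = 0.281 m, so I = I_cm + Md² gives I = 0.0041551 + (0.209)(0.281)² = 0.020658 kg·m².
Thin rod: I_cm = (1/12)ML² = (1/12)(5.12)(0.87)² = 0.32294 kg·m²; centre at d = 0.128 m, so I = I_cm + Md² gives I = 0.32294 + (5.12)(0.128)² = 0.40683 kg·m².
Total I = 0.31563 + 0.020658 + 0.40683 = 0.74312 kg·m².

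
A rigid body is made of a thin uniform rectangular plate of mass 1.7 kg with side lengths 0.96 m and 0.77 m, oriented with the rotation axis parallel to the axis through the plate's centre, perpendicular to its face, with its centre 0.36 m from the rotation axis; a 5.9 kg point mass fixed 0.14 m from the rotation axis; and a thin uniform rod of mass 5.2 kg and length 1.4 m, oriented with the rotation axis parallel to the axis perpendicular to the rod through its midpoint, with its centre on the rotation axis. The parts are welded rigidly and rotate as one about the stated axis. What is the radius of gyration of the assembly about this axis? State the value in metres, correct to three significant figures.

0.331

Rectangular plate: I_cm = (1/12)M(a²+b²) = (1/12)(1.7)[(0.96)² + (0.77)²] = 0.21455 kg·m²; centre at d = 0.36 m, so I = I_cm + Md² gives I = 0.21455 + (1.7)(0.36)² = 0.43487 kg·m².
Point mass: I_cm = 0; centre at d = 0.14 m, so I = I_cm + Md² gives I = 0 + (5.9)(0.14)² = 0.11564 kg·m².
Thin rod: I_cm = (1/12)ML² = (1/12)(5.2)(1.4)² = 0.84933 kg·m²; axis through the centre, so I = 0.84933 kg·m².
Total I = 1.3998 kg·m²; total mass M = 12.8 kg.
k = √(I/M) = √(1.3998/12.8) = 0.3307 m.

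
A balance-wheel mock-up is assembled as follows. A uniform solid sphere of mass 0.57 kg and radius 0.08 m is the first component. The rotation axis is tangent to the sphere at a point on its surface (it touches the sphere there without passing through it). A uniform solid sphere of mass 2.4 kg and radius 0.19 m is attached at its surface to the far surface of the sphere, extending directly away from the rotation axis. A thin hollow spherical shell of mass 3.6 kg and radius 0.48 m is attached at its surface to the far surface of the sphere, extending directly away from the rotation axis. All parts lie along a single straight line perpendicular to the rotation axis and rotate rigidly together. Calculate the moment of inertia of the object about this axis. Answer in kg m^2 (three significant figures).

4.63

Solid sphere: I_cm = (2/5)MR² = (2/5)(0.57)(0.08)² = 0.0014592 kg m^2; centre at d = 0.08 m, so I = I_cm + Md² gives I = 0.0014592 + (0.57)(0.08)² = 0.0051072 kg m^2.
Solid sphere: I_cm = (2/5)MR² = (2/5)(2.4)(0.19)² = 0.034656 kg m^2; centre at d = 0.08 + 0.08 + 0.19 = 0.35 m, so I = I_cm + Md² gives I = 0.034656 + (2.4)(0.35)² = 0.32866 kg m^2.
Spherical shell: I_cm = (2/3)MR² = (2/3)(3.6)(0.48)² = 0.55296 kg m^2; centre at d = 0.08 + 0.08 + 0.19 + 0.19 + 0.48 = 1.02 m, so I = I_cm + Md² gives I = 0.55296 + (3.6)(1.02)² = 4.2984 kg m^2.
Total I = 0.0051072 + 0.32866 + 4.2984 = 4.6322 kg m^2.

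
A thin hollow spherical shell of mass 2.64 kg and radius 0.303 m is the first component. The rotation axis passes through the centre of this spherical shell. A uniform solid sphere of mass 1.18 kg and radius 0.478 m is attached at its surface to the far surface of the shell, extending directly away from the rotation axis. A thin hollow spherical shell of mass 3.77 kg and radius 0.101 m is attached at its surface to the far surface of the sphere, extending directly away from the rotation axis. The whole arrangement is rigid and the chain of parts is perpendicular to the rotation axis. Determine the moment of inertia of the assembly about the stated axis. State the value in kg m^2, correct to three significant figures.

Spherical shell: I_cm = (2/3)MR² = (2/3)(2.64)(0.303)² = 0.16158 kg m^2; axis through the centre, so I = 0.16158 kg m^2.
Solid sphere: I_cm = (2/5)MR² = (2/5)(1.18)(0.478)² = 0.10784 kg m^2; centre at d = 0.303 + 0.478 = 0.781 m, so I = I_cm + Md² gives I = 0.10784 + (1.18)(0.781)² = 0.8276 kg m^2.
Spherical shell: I_cm = (2/3)MR² = (2/3)(3.77)(0.101)² = 0.025639 kg m^2; centre at d = 0.303 + 0.478 + 0.478 + 0.101 = 1.36 m, so I = I_cm + Md² gives I = 0.025639 + (3.77)(1.36)² = 6.9986 kg m^2.
Total I = 0.16158 + 0.8276 + 6.9986 = 7.9878 kg m^2.

7.99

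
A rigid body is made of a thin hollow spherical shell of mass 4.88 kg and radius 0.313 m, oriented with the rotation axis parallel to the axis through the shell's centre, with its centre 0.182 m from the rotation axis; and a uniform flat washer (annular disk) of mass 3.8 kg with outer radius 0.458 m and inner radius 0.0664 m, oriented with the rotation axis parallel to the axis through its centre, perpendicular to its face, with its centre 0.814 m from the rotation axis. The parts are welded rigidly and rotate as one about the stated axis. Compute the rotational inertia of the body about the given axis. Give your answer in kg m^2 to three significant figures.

Spherical shell: I_cm = (2/3)MR² = (2/3)(4.88)(0.313)² = 0.31873 kg m^2; centre at d = 0.182 m, so I = I_cm + Md² gives I = 0.31873 + (4.88)(0.182)² = 0.48037 kg m^2.
Annular disk: I_cm = (1/2)M(R²+r²) = (1/2)(3.8)[(0.458)² + (0.0664)²] = 0.40693 kg m^2; centre at d = 0.814 m, so I = I_cm + Md² gives I = 0.40693 + (3.8)(0.814)² = 2.9248 kg m^2.
Total I = 0.48037 + 2.9248 = 3.4052 kg m^2.

3.41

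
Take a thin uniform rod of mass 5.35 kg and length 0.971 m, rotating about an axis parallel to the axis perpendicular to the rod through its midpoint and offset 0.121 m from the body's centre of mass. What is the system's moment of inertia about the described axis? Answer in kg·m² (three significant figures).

0.499

I_cm = (1/12)ML² = (1/12)(5.35)(0.971)² = 0.42035 kg·m²; centre at d = 0.121 m, so I = I_cm + Md² gives I = 0.42035 + (5.35)(0.121)² = 0.49868 kg·m².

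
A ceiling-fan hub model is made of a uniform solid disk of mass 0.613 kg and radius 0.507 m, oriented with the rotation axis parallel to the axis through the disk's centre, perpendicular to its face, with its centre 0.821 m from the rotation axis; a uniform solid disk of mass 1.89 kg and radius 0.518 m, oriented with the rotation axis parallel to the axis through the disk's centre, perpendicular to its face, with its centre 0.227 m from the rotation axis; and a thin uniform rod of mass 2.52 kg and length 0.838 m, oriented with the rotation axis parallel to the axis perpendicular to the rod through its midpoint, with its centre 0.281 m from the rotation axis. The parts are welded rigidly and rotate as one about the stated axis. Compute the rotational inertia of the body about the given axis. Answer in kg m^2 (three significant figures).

Solid disk: I_cm = (1/2)MR² = (1/2)(0.613)(0.507)² = 0.078786 kg m^2; centre at d = 0.821 m, so I = I_cm + Md² gives I = 0.078786 + (0.613)(0.821)² = 0.49197 kg m^2.
Solid disk: I_cm = (1/2)MR² = (1/2)(1.89)(0.518)² = 0.25357 kg m^2; centre at d = 0.227 m, so I = I_cm + Md² gives I = 0.25357 + (1.89)(0.227)² = 0.35096 kg m^2.
Thin rod: I_cm = (1/12)ML² = (1/12)(2.52)(0.838)² = 0.14747 kg m^2; centre at d = 0.281 m, so I = I_cm + Md² gives I = 0.14747 + (2.52)(0.281)² = 0.34645 kg m^2.
Total I = 0.49197 + 0.35096 + 0.34645 = 1.1894 kg m^2.

1.19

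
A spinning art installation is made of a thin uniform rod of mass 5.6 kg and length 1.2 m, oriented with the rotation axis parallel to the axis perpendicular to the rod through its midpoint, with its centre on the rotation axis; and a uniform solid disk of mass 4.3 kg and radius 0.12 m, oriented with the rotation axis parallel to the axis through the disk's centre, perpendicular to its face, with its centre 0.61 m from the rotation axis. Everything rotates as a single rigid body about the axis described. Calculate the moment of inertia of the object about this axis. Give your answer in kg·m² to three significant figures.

2.30

Thin rod: I_cm = (1/12)ML² = (1/12)(5.6)(1.2)² = 0.672 kg·m²; axis through the centre, so I = 0.672 kg·m².
Solid disk: I_cm = (1/2)MR² = (1/2)(4.3)(0.12)² = 0.03096 kg·m²; centre at d = 0.61 m, so I = I_cm + Md² gives I = 0.03096 + (4.3)(0.61)² = 1.631 kg·m².
Total I = 0.672 + 1.631 = 2.303 kg·m².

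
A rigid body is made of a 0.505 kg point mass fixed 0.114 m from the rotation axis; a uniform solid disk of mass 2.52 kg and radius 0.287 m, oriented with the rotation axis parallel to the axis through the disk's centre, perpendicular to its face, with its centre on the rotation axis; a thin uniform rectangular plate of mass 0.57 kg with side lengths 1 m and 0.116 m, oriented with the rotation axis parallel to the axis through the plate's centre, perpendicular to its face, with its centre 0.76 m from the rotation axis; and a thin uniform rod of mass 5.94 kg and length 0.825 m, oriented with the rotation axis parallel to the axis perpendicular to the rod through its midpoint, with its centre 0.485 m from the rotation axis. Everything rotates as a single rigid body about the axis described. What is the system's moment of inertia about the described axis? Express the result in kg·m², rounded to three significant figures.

2.22

Point mass: I_cm = 0; centre at d = 0.114 m, so the parallel axis theorem gives I = 0 + (0.505)(0.114)² = 0.006563 kg·m².
Solid disk: I_cm = (1/2)MR² = (1/2)(2.52)(0.287)² = 0.10378 kg·m²; axis through the centre, so I = 0.10378 kg·m².
Rectangular plate: I_cm = (1/12)M(a²+b²) = (1/12)(0.57)[(1)² + (0.116)²] = 0.048139 kg·m²; centre at d = 0.76 m, so the parallel axis theorem gives I = 0.048139 + (0.57)(0.76)² = 0.37737 kg·m².
Thin rod: I_cm = (1/12)ML² = (1/12)(5.94)(0.825)² = 0.33691 kg·m²; centre at d = 0.485 m, so the parallel axis theorem gives I = 0.33691 + (5.94)(0.485)² = 1.7341 kg·m².
Total I = 0.006563 + 0.10378 + 0.37737 + 1.7341 = 2.2219 kg·m².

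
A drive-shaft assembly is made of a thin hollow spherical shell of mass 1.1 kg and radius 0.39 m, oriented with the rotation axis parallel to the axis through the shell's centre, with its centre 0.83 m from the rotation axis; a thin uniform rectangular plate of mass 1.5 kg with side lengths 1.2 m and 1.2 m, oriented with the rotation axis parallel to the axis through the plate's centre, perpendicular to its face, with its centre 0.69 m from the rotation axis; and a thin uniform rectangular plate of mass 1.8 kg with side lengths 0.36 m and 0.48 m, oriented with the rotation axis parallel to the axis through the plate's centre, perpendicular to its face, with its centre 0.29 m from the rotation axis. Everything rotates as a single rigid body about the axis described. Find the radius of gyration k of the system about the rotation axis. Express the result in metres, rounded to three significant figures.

0.699

Spherical shell: I_cm = (2/3)MR² = (2/3)(1.1)(0.39)² = 0.11154 kg·m²; centre at d = 0.83 m, so the parallel axis theorem gives I = 0.11154 + (1.1)(0.83)² = 0.86933 kg·m².
Rectangular plate: I_cm = (1/12)M(a²+b²) = (1/12)(1.5)[(1.2)² + (1.2)²] = 0.36 kg·m²; centre at d = 0.69 m, so the parallel axis theorem gives I = 0.36 + (1.5)(0.69)² = 1.0741 kg·m².
Rectangular plate: I_cm = (1/12)M(a²+b²) = (1/12)(1.8)[(0.36)² + (0.48)²] = 0.054 kg·m²; centre at d = 0.29 m, so the parallel axis theorem gives I = 0.054 + (1.8)(0.29)² = 0.20538 kg·m².
Total I = 2.1489 kg·m²; total mass M = 4.4 kg.
k = √(I/M) = √(2.1489/4.4) = 0.69884 m.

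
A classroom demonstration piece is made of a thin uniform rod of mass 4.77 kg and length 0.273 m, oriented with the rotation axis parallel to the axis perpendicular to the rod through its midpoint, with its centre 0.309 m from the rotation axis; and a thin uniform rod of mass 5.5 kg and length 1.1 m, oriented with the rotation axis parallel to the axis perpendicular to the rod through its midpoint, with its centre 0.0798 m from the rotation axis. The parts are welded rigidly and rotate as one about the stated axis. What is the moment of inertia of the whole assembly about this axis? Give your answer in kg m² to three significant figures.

1.07

Thin rod: I_cm = (1/12)ML² = (1/12)(4.77)(0.273)² = 0.029625 kg m²; centre at d = 0.309 m, so I = I_cm + Md² gives I = 0.029625 + (4.77)(0.309)² = 0.48507 kg m².
Thin rod: I_cm = (1/12)ML² = (1/12)(5.5)(1.1)² = 0.55458 kg m²; centre at d = 0.0798 m, so I = I_cm + Md² gives I = 0.55458 + (5.5)(0.0798)² = 0.58961 kg m².
Total I = 0.48507 + 0.58961 = 1.0747 kg m².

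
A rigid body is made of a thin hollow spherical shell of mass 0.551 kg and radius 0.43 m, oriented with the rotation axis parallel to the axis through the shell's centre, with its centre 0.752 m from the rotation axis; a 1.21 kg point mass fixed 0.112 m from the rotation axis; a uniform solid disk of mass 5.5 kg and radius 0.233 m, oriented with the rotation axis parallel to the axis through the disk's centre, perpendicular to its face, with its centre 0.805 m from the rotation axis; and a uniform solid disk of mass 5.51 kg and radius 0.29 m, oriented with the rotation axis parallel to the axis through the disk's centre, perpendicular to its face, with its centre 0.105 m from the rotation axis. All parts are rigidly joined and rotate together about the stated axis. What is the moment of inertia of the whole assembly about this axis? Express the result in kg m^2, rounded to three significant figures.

4.40

Spherical shell: I_cm = (2/3)MR² = (2/3)(0.551)(0.43)² = 0.06792 kg m^2; centre at d = 0.752 m, so I = I_cm + Md² gives I = 0.06792 + (0.551)(0.752)² = 0.37951 kg m^2.
Point mass: I_cm = 0; centre at d = 0.112 m, so I = I_cm + Md² gives I = 0 + (1.21)(0.112)² = 0.015178 kg m^2.
Solid disk: I_cm = (1/2)MR² = (1/2)(5.5)(0.233)² = 0.14929 kg m^2; centre at d = 0.805 m, so I = I_cm + Md² gives I = 0.14929 + (5.5)(0.805)² = 3.7134 kg m^2.
Solid disk: I_cm = (1/2)MR² = (1/2)(5.51)(0.29)² = 0.2317 kg m^2; centre at d = 0.105 m, so I = I_cm + Md² gives I = 0.2317 + (5.51)(0.105)² = 0.29244 kg m^2.
Total I = 0.37951 + 0.015178 + 3.7134 + 0.29244 = 4.4006 kg m^2.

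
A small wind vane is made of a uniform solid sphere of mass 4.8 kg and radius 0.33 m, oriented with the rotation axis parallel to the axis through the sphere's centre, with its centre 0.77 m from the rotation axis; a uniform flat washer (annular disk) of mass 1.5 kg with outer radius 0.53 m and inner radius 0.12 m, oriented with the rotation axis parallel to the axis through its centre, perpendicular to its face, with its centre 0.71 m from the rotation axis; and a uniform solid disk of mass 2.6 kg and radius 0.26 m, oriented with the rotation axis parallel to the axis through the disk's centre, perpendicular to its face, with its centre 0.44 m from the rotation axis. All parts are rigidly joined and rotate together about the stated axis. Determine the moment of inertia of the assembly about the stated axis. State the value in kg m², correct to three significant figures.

Solid sphere: I_cm = (2/5)MR² = (2/5)(4.8)(0.33)² = 0.20909 kg m²; centre at d = 0.77 m, so I = I_cm + Md² gives I = 0.20909 + (4.8)(0.77)² = 3.055 kg m².
Annular disk: I_cm = (1/2)M(R²+r²) = (1/2)(1.5)[(0.53)² + (0.12)²] = 0.22148 kg m²; centre at d = 0.71 m, so I = I_cm + Md² gives I = 0.22148 + (1.5)(0.71)² = 0.97762 kg m².
Solid disk: I_cm = (1/2)MR² = (1/2)(2.6)(0.26)² = 0.08788 kg m²; centre at d = 0.44 m, so I = I_cm + Md² gives I = 0.08788 + (2.6)(0.44)² = 0.59124 kg m².
Total I = 3.055 + 0.97762 + 0.59124 = 4.6239 kg m².

4.62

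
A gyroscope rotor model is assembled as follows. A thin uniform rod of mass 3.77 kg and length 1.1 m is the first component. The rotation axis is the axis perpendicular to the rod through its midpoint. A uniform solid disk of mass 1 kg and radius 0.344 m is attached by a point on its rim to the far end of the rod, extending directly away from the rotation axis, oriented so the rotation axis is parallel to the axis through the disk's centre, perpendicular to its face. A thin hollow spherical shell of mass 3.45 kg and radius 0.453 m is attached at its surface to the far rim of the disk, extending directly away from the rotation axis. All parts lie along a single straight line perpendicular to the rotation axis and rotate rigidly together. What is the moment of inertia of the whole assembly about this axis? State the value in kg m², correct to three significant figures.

Thin rod: I_cm = (1/12)ML² = (1/12)(3.77)(1.1)² = 0.38014 kg m²; axis through the centre, so I = 0.38014 kg m².
Solid disk: I_cm = (1/2)MR² = (1/2)(1)(0.344)² = 0.059168 kg m²; centre at d = 0.55 + 0.344 = 0.894 m, so I = I_cm + Md² gives I = 0.059168 + (1)(0.894)² = 0.8584 kg m².
Spherical shell: I_cm = (2/3)MR² = (2/3)(3.45)(0.453)² = 0.47198 kg m²; centre at d = 0.55 + 0.344 + 0.344 + 0.453 = 1.691 m, so I = I_cm + Md² gives I = 0.47198 + (3.45)(1.691)² = 10.337 kg m².
Total I = 0.38014 + 0.8584 + 10.337 = 11.576 kg m².

11.6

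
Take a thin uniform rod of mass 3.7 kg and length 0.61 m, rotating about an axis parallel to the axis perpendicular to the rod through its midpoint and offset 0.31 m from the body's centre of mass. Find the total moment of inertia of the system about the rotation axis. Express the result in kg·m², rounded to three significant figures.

0.470

I_cm = (1/12)ML² = (1/12)(3.7)(0.61)² = 0.11473 kg·m²; centre at d = 0.31 m, so I = I_cm + Md² gives I = 0.11473 + (3.7)(0.31)² = 0.4703 kg·m².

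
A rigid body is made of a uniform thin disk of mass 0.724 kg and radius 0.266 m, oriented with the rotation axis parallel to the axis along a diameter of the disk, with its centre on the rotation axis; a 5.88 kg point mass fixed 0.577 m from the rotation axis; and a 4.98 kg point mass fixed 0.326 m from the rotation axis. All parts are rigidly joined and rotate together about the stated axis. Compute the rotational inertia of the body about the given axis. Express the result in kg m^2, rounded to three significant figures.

2.50

Thin disk: I_cm = (1/4)MR² = (1/4)(0.724)(0.266)² = 0.012807 kg m^2; axis through the centre, so I = 0.012807 kg m^2.
Point mass: I_cm = 0; centre at d = 0.577 m, so the parallel axis theorem gives I = 0 + (5.88)(0.577)² = 1.9576 kg m^2.
Point mass: I_cm = 0; centre at d = 0.326 m, so the parallel axis theorem gives I = 0 + (4.98)(0.326)² = 0.52925 kg m^2.
Total I = 0.012807 + 1.9576 + 0.52925 = 2.4997 kg m^2.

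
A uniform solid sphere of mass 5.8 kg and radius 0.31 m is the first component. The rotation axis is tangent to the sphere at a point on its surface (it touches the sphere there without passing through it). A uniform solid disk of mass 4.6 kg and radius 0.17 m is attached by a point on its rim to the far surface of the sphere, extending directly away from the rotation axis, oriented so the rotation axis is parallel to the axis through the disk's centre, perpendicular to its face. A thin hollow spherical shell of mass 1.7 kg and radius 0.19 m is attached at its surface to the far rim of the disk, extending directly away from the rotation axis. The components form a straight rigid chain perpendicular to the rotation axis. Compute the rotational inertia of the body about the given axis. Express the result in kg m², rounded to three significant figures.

6.01

Solid sphere: I_cm = (2/5)MR² = (2/5)(5.8)(0.31)² = 0.22295 kg m²; centre at d = 0.31 m, so the parallel axis theorem gives I = 0.22295 + (5.8)(0.31)² = 0.78033 kg m².
Solid disk: I_cm = (1/2)MR² = (1/2)(4.6)(0.17)² = 0.06647 kg m²; centre at d = 0.31 + 0.31 + 0.17 = 0.79 m, so the parallel axis theorem gives I = 0.06647 + (4.6)(0.79)² = 2.9373 kg m².
Spherical shell: I_cm = (2/3)MR² = (2/3)(1.7)(0.19)² = 0.040913 kg m²; centre at d = 0.31 + 0.31 + 0.17 + 0.17 + 0.19 = 1.15 m, so the parallel axis theorem gives I = 0.040913 + (1.7)(1.15)² = 2.2892 kg m².
Total I = 0.78033 + 2.9373 + 2.2892 = 6.0068 kg m².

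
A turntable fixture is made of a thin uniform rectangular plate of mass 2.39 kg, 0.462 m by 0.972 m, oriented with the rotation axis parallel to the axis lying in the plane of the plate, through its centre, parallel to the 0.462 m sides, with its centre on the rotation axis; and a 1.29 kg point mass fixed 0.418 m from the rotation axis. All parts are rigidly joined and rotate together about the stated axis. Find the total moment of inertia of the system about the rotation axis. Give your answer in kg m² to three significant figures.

0.414

Rectangular plate: I_cm = (1/12)Mb² = (1/12)(2.39)(0.972)² = 0.18817 kg m²; axis through the centre, so I = 0.18817 kg m².
Point mass: I_cm = 0; centre at d = 0.418 m, so I = I_cm + Md² gives I = 0 + (1.29)(0.418)² = 0.22539 kg m².
Total I = 0.18817 + 0.22539 = 0.41356 kg m².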